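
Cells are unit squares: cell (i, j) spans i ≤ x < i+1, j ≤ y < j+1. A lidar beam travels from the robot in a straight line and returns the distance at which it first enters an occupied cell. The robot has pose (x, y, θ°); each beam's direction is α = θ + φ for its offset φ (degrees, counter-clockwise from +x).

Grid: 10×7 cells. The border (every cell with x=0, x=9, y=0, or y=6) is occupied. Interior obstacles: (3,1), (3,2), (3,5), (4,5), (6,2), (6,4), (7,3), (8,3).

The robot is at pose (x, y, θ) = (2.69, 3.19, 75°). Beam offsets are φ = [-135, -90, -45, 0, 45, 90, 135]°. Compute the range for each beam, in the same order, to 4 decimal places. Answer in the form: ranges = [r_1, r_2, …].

ranges = [0.6200, 0.7341, 5.6200, 1.8738, 3.2447, 1.7496, 1.9514]

beam 1: φ=-135°, α=300°
  cosα=0.5000 sinα=-0.8660 | (2,3) | tMaxX 0.6200 tMaxY 0.2194 | tΔX 2.0000 tΔY 1.1547
    t=0.2194 [y] (2,2)
    t=0.6200 [x] (3,2) — stop
  → r_1 = 0.6200
beam 2: φ=-90°, α=345°
  cosα=0.9659 sinα=-0.2588 | (2,3) | tMaxX 0.3209 tMaxY 0.7341 | tΔX 1.0353 tΔY 3.8637
    t=0.3209 [x] (3,3)
    t=0.7341 [y] (3,2) — stop
  → r_2 = 0.7341
beam 3: φ=-45°, α=30°
  cosα=0.8660 sinα=0.5000 | (2,3) | tMaxX 0.3580 tMaxY 1.6200 | tΔX 1.1547 tΔY 2.0000
    t=0.3580 [x] (3,3)
    t=1.5127 [x] (4,3)
    t=1.6200 [y] (4,4)
    t=2.6674 [x] (5,4)
    t=3.6200 [y] (5,5)
    t=3.8221 [x] (6,5)
    t=4.9768 [x] (7,5)
    t=5.6200 [y] (7,6) — stop
  → r_3 = 5.6200
beam 4: φ=0°, α=75°
  cosα=0.2588 sinα=0.9659 | (2,3) | tMaxX 1.1977 tMaxY 0.8386 | tΔX 3.8637 tΔY 1.0353
    t=0.8386 [y] (2,4)
    t=1.1977 [x] (3,4)
    t=1.8738 [y] (3,5) — stop
  → r_4 = 1.8738
beam 5: φ=45°, α=120°
  cosα=-0.5000 sinα=0.8660 | (2,3) | tMaxX 1.3800 tMaxY 0.9353 | tΔX 2.0000 tΔY 1.1547
    t=0.9353 [y] (2,4)
    t=1.3800 [x] (1,4)
    t=2.0900 [y] (1,5)
    t=3.2447 [y] (1,6) — stop
  → r_5 = 3.2447
beam 6: φ=90°, α=165°
  cosα=-0.9659 sinα=0.2588 | (2,3) | tMaxX 0.7143 tMaxY 3.1296 | tΔX 1.0353 tΔY 3.8637
    t=0.7143 [x] (1,3)
    t=1.7496 [x] (0,3) — stop
  → r_6 = 1.7496
beam 7: φ=135°, α=210°
  cosα=-0.8660 sinα=-0.5000 | (2,3) | tMaxX 0.7967 tMaxY 0.3800 | tΔX 1.1547 tΔY 2.0000
    t=0.3800 [y] (2,2)
    t=0.7967 [x] (1,2)
    t=1.9514 [x] (0,2) — stop
  → r_7 = 1.9514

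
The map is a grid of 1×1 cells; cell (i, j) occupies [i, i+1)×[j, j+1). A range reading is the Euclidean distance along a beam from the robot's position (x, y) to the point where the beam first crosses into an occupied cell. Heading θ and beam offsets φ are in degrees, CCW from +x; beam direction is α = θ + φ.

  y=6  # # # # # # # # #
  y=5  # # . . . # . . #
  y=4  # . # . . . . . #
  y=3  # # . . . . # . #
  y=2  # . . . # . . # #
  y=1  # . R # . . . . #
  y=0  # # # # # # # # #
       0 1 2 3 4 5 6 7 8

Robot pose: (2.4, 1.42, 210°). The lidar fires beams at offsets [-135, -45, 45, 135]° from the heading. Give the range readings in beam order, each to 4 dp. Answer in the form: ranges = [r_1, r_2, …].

ranges = [4.7416, 1.4494, 0.4348, 0.6212]

beam 1: φ=-135°, α=75°
  cosα=0.2588 sinα=0.9659 | (2,1) | tMaxX 2.3182 tMaxY 0.6005 | tΔX 3.8637 tΔY 1.0353
    t=0.6005 [y] (2,2)
    t=1.6357 [y] (2,3)
    t=2.3182 [x] (3,3)
    t=2.6710 [y] (3,4)
    t=3.7063 [y] (3,5)
    t=4.7416 [y] (3,6) — stop
  → r_1 = 4.7416
beam 2: φ=-45°, α=165°
  cosα=-0.9659 sinα=0.2588 | (2,1) | tMaxX 0.4141 tMaxY 2.2409 | tΔX 1.0353 tΔY 3.8637
    t=0.4141 [x] (1,1)
    t=1.4494 [x] (0,1) — stop
  → r_2 = 1.4494
beam 3: φ=45°, α=255°
  cosα=-0.2588 sinα=-0.9659 | (2,1) | tMaxX 1.5455 tMaxY 0.4348 | tΔX 3.8637 tΔY 1.0353
    t=0.4348 [y] (2,0) — stop
  → r_3 = 0.4348
beam 4: φ=135°, α=345°
  cosα=0.9659 sinα=-0.2588 | (2,1) | tMaxX 0.6212 tMaxY 1.6228 | tΔX 1.0353 tΔY 3.8637
    t=0.6212 [x] (3,1) — stop
  → r_4 = 0.6212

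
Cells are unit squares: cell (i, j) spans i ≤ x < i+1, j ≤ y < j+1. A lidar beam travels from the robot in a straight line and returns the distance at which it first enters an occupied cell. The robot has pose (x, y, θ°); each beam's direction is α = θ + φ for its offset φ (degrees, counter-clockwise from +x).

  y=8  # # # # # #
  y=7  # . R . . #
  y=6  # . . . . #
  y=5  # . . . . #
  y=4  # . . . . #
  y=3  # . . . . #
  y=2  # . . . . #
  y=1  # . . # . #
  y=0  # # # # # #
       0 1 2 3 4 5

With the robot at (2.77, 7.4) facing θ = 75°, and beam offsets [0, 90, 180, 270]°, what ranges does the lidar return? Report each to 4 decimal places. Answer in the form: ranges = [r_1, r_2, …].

ranges = [0.6212, 1.8324, 6.6258, 2.3087]

beam 1: φ=0°, α=75°
  dir = (cos 75°, sin 75°) = (0.2588, 0.9659); from cell (2,7)
  next x-line at t=0.8887, next y-line at t=0.6212; Δt_x=3.8637, Δt_y=1.0353
    y: enter (2,8) at t=0.6212 ← occupied
  → r_1 = 0.6212
beam 2: φ=90°, α=165°
  dir = (cos 165°, sin 165°) = (-0.9659, 0.2588); from cell (2,7)
  next x-line at t=0.7972, next y-line at t=2.3182; Δt_x=1.0353, Δt_y=3.8637
    x: enter (1,7) at t=0.7972
    x: enter (0,7) at t=1.8324 ← occupied
  → r_2 = 1.8324
beam 3: φ=180°, α=255°
  dir = (cos 255°, sin 255°) = (-0.2588, -0.9659); from cell (2,7)
  next x-line at t=2.9751, next y-line at t=0.4141; Δt_x=3.8637, Δt_y=1.0353
    y: enter (2,6) at t=0.4141
    y: enter (2,5) at t=1.4494
    y: enter (2,4) at t=2.4847
    x: enter (1,4) at t=2.9751
    y: enter (1,3) at t=3.5199
    y: enter (1,2) at t=4.5552
    y: enter (1,1) at t=5.5905
    y: enter (1,0) at t=6.6258 ← occupied
  → r_3 = 6.6258
beam 4: φ=270°, α=345°
  dir = (cos 345°, sin 345°) = (0.9659, -0.2588); from cell (2,7)
  next x-line at t=0.2381, next y-line at t=1.5455; Δt_x=1.0353, Δt_y=3.8637
    x: enter (3,7) at t=0.2381
    x: enter (4,7) at t=1.2734
    y: enter (4,6) at t=1.5455
    x: enter (5,6) at t=2.3087 ← occupied
  → r_4 = 2.3087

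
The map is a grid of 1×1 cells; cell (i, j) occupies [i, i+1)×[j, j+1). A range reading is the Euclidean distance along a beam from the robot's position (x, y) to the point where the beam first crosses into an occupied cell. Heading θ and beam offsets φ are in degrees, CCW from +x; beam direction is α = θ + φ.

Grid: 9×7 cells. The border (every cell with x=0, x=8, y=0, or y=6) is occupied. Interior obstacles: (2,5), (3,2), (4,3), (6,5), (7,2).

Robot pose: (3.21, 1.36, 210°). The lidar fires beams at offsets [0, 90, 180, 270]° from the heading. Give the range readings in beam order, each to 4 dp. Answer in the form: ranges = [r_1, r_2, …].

beam 1: φ=0°, α=210°
  direction (-0.8660, -0.5000); cell (3,1); t to first gridline: x 0.2425, y 0.7200 (then +1.1547 / +2.0000)
    (2,1) via x @ 0.2425
    (2,0) via y @ 0.7200  # hit
  → r_1 = 0.7200
beam 2: φ=90°, α=300°
  direction (0.5000, -0.8660); cell (3,1); t to first gridline: x 1.5800, y 0.4157 (then +2.0000 / +1.1547)
    (3,0) via y @ 0.4157  # hit
  → r_2 = 0.4157
beam 3: φ=180°, α=30°
  direction (0.8660, 0.5000); cell (3,1); t to first gridline: x 0.9122, y 1.2800 (then +1.1547 / +2.0000)
    (4,1) via x @ 0.9122
    (4,2) via y @ 1.2800
    (5,2) via x @ 2.0669
    (6,2) via x @ 3.2216
    (6,3) via y @ 3.2800
    (7,3) via x @ 4.3763
    (7,4) via y @ 5.2800
    (8,4) via x @ 5.5310  # hit
  → r_3 = 5.5310
beam 4: φ=270°, α=120°
  direction (-0.5000, 0.8660); cell (3,1); t to first gridline: x 0.4200, y 0.7390 (then +2.0000 / +1.1547)
    (2,1) via x @ 0.4200
    (2,2) via y @ 0.7390
    (2,3) via y @ 1.8937
    (1,3) via x @ 2.4200
    (1,4) via y @ 3.0484
    (1,5) via y @ 4.2031
    (0,5) via x @ 4.4200  # hit
  → r_4 = 4.4200

ranges = [0.7200, 0.4157, 5.5310, 4.4200]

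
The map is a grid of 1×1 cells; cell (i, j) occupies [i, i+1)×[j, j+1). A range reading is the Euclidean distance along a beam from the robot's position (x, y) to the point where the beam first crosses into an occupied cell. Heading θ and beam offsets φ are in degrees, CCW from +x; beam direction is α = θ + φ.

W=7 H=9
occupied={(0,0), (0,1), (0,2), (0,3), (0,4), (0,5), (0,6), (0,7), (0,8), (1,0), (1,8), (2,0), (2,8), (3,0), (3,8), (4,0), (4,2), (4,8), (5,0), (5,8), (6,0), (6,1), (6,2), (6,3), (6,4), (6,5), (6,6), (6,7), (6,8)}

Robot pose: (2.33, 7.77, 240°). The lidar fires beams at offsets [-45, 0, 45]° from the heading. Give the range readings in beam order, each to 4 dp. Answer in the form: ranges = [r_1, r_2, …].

ranges = [1.3769, 2.6600, 7.0088]

beam 1: φ=-45°, α=195°
  dir = (cos 195°, sin 195°) = (-0.9659, -0.2588); from cell (2,7)
  next x-line at t=0.3416, next y-line at t=2.9751; Δt_x=1.0353, Δt_y=3.8637
    x: enter (1,7) at t=0.3416
    x: enter (0,7) at t=1.3769 ← occupied
  → r_1 = 1.3769
beam 2: φ=0°, α=240°
  dir = (cos 240°, sin 240°) = (-0.5000, -0.8660); from cell (2,7)
  next x-line at t=0.6600, next y-line at t=0.8891; Δt_x=2.0000, Δt_y=1.1547
    x: enter (1,7) at t=0.6600
    y: enter (1,6) at t=0.8891
    y: enter (1,5) at t=2.0438
    x: enter (0,5) at t=2.6600 ← occupied
  → r_2 = 2.6600
beam 3: φ=45°, α=285°
  dir = (cos 285°, sin 285°) = (0.2588, -0.9659); from cell (2,7)
  next x-line at t=2.5887, next y-line at t=0.7972; Δt_x=3.8637, Δt_y=1.0353
    y: enter (2,6) at t=0.7972
    y: enter (2,5) at t=1.8324
    x: enter (3,5) at t=2.5887
    y: enter (3,4) at t=2.8677
    y: enter (3,3) at t=3.9030
    y: enter (3,2) at t=4.9383
    y: enter (3,1) at t=5.9735
    x: enter (4,1) at t=6.4524
    y: enter (4,0) at t=7.0088 ← occupied
  → r_3 = 7.0088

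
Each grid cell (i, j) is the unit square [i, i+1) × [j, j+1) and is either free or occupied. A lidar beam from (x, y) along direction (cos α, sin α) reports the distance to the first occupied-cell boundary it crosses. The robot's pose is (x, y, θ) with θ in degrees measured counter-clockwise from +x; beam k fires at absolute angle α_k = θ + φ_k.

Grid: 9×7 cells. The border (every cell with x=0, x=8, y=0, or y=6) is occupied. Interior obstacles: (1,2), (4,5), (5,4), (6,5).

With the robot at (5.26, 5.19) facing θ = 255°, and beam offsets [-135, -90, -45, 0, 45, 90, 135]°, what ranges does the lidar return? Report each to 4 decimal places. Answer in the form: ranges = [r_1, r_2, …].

beam 1: φ=-135°, α=120°
  direction (-0.5000, 0.8660); cell (5,5); t to first gridline: x 0.5200, y 0.9353 (then +2.0000 / +1.1547)
    (4,5) via x @ 0.5200  # hit
  → r_1 = 0.5200
beam 2: φ=-90°, α=165°
  direction (-0.9659, 0.2588); cell (5,5); t to first gridline: x 0.2692, y 3.1296 (then +1.0353 / +3.8637)
    (4,5) via x @ 0.2692  # hit
  → r_2 = 0.2692
beam 3: φ=-45°, α=210°
  direction (-0.8660, -0.5000); cell (5,5); t to first gridline: x 0.3002, y 0.3800 (then +1.1547 / +2.0000)
    (4,5) via x @ 0.3002  # hit
  → r_3 = 0.3002
beam 4: φ=0°, α=255°
  direction (-0.2588, -0.9659); cell (5,5); t to first gridline: x 1.0046, y 0.1967 (then +3.8637 / +1.0353)
    (5,4) via y @ 0.1967  # hit
  → r_4 = 0.1967
beam 5: φ=45°, α=300°
  direction (0.5000, -0.8660); cell (5,5); t to first gridline: x 1.4800, y 0.2194 (then +2.0000 / +1.1547)
    (5,4) via y @ 0.2194  # hit
  → r_5 = 0.2194
beam 6: φ=90°, α=345°
  direction (0.9659, -0.2588); cell (5,5); t to first gridline: x 0.7661, y 0.7341 (then +1.0353 / +3.8637)
    (5,4) via y @ 0.7341  # hit
  → r_6 = 0.7341
beam 7: φ=135°, α=30°
  direction (0.8660, 0.5000); cell (5,5); t to first gridline: x 0.8545, y 1.6200 (then +1.1547 / +2.0000)
    (6,5) via x @ 0.8545  # hit
  → r_7 = 0.8545

ranges = [0.5200, 0.2692, 0.3002, 0.1967, 0.2194, 0.7341, 0.8545]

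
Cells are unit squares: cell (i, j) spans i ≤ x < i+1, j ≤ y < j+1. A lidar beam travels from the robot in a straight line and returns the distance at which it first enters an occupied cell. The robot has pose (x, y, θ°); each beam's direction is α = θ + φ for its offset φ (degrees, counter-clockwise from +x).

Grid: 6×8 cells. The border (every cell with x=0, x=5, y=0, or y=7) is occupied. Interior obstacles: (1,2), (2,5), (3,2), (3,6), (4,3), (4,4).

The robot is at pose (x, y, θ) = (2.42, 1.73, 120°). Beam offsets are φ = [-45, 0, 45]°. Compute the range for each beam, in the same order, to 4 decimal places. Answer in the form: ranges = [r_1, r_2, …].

beam 1: φ=-45°, α=75°
  direction (0.2588, 0.9659); cell (2,1); t to first gridline: x 2.2409, y 0.2795 (then +3.8637 / +1.0353)
    (2,2) via y @ 0.2795
    (2,3) via y @ 1.3148
    (3,3) via x @ 2.2409
    (3,4) via y @ 2.3501
    (3,5) via y @ 3.3854
    (3,6) via y @ 4.4206  # hit
  → r_1 = 4.4206
beam 2: φ=0°, α=120°
  direction (-0.5000, 0.8660); cell (2,1); t to first gridline: x 0.8400, y 0.3118 (then +2.0000 / +1.1547)
    (2,2) via y @ 0.3118
    (1,2) via x @ 0.8400  # hit
  → r_2 = 0.8400
beam 3: φ=45°, α=165°
  direction (-0.9659, 0.2588); cell (2,1); t to first gridline: x 0.4348, y 1.0432 (then +1.0353 / +3.8637)
    (1,1) via x @ 0.4348
    (1,2) via y @ 1.0432  # hit
  → r_3 = 1.0432

ranges = [4.4206, 0.8400, 1.0432]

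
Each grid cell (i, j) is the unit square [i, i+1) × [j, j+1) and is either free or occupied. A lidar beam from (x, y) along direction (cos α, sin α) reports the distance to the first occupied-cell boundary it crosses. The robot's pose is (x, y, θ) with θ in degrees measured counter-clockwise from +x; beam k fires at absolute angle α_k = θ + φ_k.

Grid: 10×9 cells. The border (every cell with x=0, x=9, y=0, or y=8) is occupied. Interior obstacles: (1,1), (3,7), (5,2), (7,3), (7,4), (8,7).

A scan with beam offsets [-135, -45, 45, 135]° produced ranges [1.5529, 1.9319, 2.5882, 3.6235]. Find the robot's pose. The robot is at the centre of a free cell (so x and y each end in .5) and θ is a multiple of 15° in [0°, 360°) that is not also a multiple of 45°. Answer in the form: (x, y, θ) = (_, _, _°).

The pose lattice has 50·16 = 800 candidates. Test each by forward raycasting.
  (6.5, 4.5, 240°): beam 1 = 3.6235 ≠ 1.5529 ✗
  (8.5, 3.5, 75°): beam 1 = 1.0000 ≠ 1.5529 ✗
  (2.5, 5.5, 195°): beam 1 = 1.7321 ≠ 1.5529 ✗
  …
  (2.5, 3.5, 300°): r_1=1.5529, r_2=1.9319, r_3=2.5882, r_4=3.6235 — all match ✓
No second candidate reproduces the full scan.

(x, y, θ) = (2.5, 3.5, 300°)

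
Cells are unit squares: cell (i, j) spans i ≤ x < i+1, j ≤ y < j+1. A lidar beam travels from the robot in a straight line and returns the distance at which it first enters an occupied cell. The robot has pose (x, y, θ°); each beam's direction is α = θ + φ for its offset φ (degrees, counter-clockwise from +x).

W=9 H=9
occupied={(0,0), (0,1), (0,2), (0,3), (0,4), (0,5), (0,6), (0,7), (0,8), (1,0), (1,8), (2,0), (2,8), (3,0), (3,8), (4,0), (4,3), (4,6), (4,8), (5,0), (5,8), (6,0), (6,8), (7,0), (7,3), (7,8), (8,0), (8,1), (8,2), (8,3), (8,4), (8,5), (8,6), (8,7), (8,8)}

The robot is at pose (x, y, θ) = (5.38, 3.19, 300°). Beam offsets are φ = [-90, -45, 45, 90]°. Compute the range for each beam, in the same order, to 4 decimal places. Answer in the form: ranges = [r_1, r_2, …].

ranges = [4.3800, 2.2673, 2.7124, 3.0253]

beam 1: φ=-90°, α=210°
  dir = (cos 210°, sin 210°) = (-0.8660, -0.5000); from cell (5,3)
  next x-line at t=0.4388, next y-line at t=0.3800; Δt_x=1.1547, Δt_y=2.0000
    y: enter (5,2) at t=0.3800
    x: enter (4,2) at t=0.4388
    x: enter (3,2) at t=1.5935
    y: enter (3,1) at t=2.3800
    x: enter (2,1) at t=2.7482
    x: enter (1,1) at t=3.9029
    y: enter (1,0) at t=4.3800 ← occupied
  → r_1 = 4.3800
beam 2: φ=-45°, α=255°
  dir = (cos 255°, sin 255°) = (-0.2588, -0.9659); from cell (5,3)
  next x-line at t=1.4682, next y-line at t=0.1967; Δt_x=3.8637, Δt_y=1.0353
    y: enter (5,2) at t=0.1967
    y: enter (5,1) at t=1.2320
    x: enter (4,1) at t=1.4682
    y: enter (4,0) at t=2.2673 ← occupied
  → r_2 = 2.2673
beam 3: φ=45°, α=345°
  dir = (cos 345°, sin 345°) = (0.9659, -0.2588); from cell (5,3)
  next x-line at t=0.6419, next y-line at t=0.7341; Δt_x=1.0353, Δt_y=3.8637
    x: enter (6,3) at t=0.6419
    y: enter (6,2) at t=0.7341
    x: enter (7,2) at t=1.6771
    x: enter (8,2) at t=2.7124 ← occupied
  → r_3 = 2.7124
beam 4: φ=90°, α=30°
  dir = (cos 30°, sin 30°) = (0.8660, 0.5000); from cell (5,3)
  next x-line at t=0.7159, next y-line at t=1.6200; Δt_x=1.1547, Δt_y=2.0000
    x: enter (6,3) at t=0.7159
    y: enter (6,4) at t=1.6200
    x: enter (7,4) at t=1.8706
    x: enter (8,4) at t=3.0253 ← occupied
  → r_4 = 3.0253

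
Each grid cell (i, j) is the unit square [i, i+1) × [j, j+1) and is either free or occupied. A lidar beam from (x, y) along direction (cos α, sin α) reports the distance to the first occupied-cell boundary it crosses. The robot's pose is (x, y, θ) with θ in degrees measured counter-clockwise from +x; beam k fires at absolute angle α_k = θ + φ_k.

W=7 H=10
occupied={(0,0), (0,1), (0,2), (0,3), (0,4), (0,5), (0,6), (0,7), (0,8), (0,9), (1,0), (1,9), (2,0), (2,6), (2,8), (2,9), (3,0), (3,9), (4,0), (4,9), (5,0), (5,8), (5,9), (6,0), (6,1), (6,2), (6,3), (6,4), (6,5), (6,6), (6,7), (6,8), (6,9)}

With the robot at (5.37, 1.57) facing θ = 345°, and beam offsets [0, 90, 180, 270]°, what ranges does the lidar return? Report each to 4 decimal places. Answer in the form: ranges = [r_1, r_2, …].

beam 1: φ=0°, α=345°
  dir = (cos 345°, sin 345°) = (0.9659, -0.2588); from cell (5,1)
  next x-line at t=0.6522, next y-line at t=2.2023; Δt_x=1.0353, Δt_y=3.8637
    x: enter (6,1) at t=0.6522 ← occupied
  → r_1 = 0.6522
beam 2: φ=90°, α=75°
  dir = (cos 75°, sin 75°) = (0.2588, 0.9659); from cell (5,1)
  next x-line at t=2.4341, next y-line at t=0.4452; Δt_x=3.8637, Δt_y=1.0353
    y: enter (5,2) at t=0.4452
    y: enter (5,3) at t=1.4804
    x: enter (6,3) at t=2.4341 ← occupied
  → r_2 = 2.4341
beam 3: φ=180°, α=165°
  dir = (cos 165°, sin 165°) = (-0.9659, 0.2588); from cell (5,1)
  next x-line at t=0.3831, next y-line at t=1.6614; Δt_x=1.0353, Δt_y=3.8637
    x: enter (4,1) at t=0.3831
    x: enter (3,1) at t=1.4183
    y: enter (3,2) at t=1.6614
    x: enter (2,2) at t=2.4536
    x: enter (1,2) at t=3.4889
    x: enter (0,2) at t=4.5242 ← occupied
  → r_3 = 4.5242
beam 4: φ=270°, α=255°
  dir = (cos 255°, sin 255°) = (-0.2588, -0.9659); from cell (5,1)
  next x-line at t=1.4296, next y-line at t=0.5901; Δt_x=3.8637, Δt_y=1.0353
    y: enter (5,0) at t=0.5901 ← occupied
  → r_4 = 0.5901

ranges = [0.6522, 2.4341, 4.5242, 0.5901]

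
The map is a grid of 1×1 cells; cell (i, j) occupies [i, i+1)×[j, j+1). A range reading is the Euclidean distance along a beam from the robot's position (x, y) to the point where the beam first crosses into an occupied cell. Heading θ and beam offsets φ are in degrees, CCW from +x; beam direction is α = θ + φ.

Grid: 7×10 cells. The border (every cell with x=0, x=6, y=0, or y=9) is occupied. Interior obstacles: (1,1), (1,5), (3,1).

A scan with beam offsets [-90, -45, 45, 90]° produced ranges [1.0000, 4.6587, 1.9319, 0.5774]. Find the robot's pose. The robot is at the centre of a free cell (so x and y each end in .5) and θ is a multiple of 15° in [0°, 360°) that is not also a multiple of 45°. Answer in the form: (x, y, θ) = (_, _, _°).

(x, y, θ) = (5.5, 8.5, 240°)

Enumerate (i+0.5, j+0.5, θ) over the 37 free cells and 16 admissible headings. For each, cast all 4 beams and compare to the given ranges.
  (2.5, 4.5, 30°): beam 1 = 2.8868 ≠ 1.0000 ✗
  (2.5, 5.5, 150°): beam 1 = 4.0415 ≠ 1.0000 ✗
  (2.5, 3.5, 255°): beam 1 = 1.5529 ≠ 1.0000 ✗
  (2.5, 2.5, 75°): beam 1 = 3.6235 ≠ 1.0000 ✗
  (5.5, 1.5, 105°): beam 1 = 0.5176 ≠ 1.0000 ✗
  …
  (5.5, 8.5, 240°): r_1=1.0000, r_2=4.6587, r_3=1.9319, r_4=0.5774 — all match ✓
No second candidate reproduces the full scan.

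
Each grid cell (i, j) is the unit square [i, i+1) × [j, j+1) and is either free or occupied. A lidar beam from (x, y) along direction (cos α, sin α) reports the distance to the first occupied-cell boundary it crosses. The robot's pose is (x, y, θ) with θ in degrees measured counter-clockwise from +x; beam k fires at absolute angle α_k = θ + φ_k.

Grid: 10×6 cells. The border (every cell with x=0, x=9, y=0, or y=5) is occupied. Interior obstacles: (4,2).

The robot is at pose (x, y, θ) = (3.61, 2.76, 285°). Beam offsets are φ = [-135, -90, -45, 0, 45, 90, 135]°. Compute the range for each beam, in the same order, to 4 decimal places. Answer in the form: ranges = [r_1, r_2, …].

ranges = [3.0138, 2.7021, 2.0323, 1.8221, 0.4503, 0.4038, 2.5865]

beam 1: φ=-135°, α=150°
  dir = (cos 150°, sin 150°) = (-0.8660, 0.5000); from cell (3,2)
  next x-line at t=0.7044, next y-line at t=0.4800; Δt_x=1.1547, Δt_y=2.0000
    y: enter (3,3) at t=0.4800
    x: enter (2,3) at t=0.7044
    x: enter (1,3) at t=1.8591
    y: enter (1,4) at t=2.4800
    x: enter (0,4) at t=3.0138 ← occupied
  → r_1 = 3.0138
beam 2: φ=-90°, α=195°
  dir = (cos 195°, sin 195°) = (-0.9659, -0.2588); from cell (3,2)
  next x-line at t=0.6315, next y-line at t=2.9364; Δt_x=1.0353, Δt_y=3.8637
    x: enter (2,2) at t=0.6315
    x: enter (1,2) at t=1.6668
    x: enter (0,2) at t=2.7021 ← occupied
  → r_2 = 2.7021
beam 3: φ=-45°, α=240°
  dir = (cos 240°, sin 240°) = (-0.5000, -0.8660); from cell (3,2)
  next x-line at t=1.2200, next y-line at t=0.8776; Δt_x=2.0000, Δt_y=1.1547
    y: enter (3,1) at t=0.8776
    x: enter (2,1) at t=1.2200
    y: enter (2,0) at t=2.0323 ← occupied
  → r_3 = 2.0323
beam 4: φ=0°, α=285°
  dir = (cos 285°, sin 285°) = (0.2588, -0.9659); from cell (3,2)
  next x-line at t=1.5068, next y-line at t=0.7868; Δt_x=3.8637, Δt_y=1.0353
    y: enter (3,1) at t=0.7868
    x: enter (4,1) at t=1.5068
    y: enter (4,0) at t=1.8221 ← occupied
  → r_4 = 1.8221
beam 5: φ=45°, α=330°
  dir = (cos 330°, sin 330°) = (0.8660, -0.5000); from cell (3,2)
  next x-line at t=0.4503, next y-line at t=1.5200; Δt_x=1.1547, Δt_y=2.0000
    x: enter (4,2) at t=0.4503 ← occupied
  → r_5 = 0.4503
beam 6: φ=90°, α=15°
  dir = (cos 15°, sin 15°) = (0.9659, 0.2588); from cell (3,2)
  next x-line at t=0.4038, next y-line at t=0.9273; Δt_x=1.0353, Δt_y=3.8637
    x: enter (4,2) at t=0.4038 ← occupied
  → r_6 = 0.4038
beam 7: φ=135°, α=60°
  dir = (cos 60°, sin 60°) = (0.5000, 0.8660); from cell (3,2)
  next x-line at t=0.7800, next y-line at t=0.2771; Δt_x=2.0000, Δt_y=1.1547
    y: enter (3,3) at t=0.2771
    x: enter (4,3) at t=0.7800
    y: enter (4,4) at t=1.4318
    y: enter (4,5) at t=2.5865 ← occupied
  → r_7 = 2.5865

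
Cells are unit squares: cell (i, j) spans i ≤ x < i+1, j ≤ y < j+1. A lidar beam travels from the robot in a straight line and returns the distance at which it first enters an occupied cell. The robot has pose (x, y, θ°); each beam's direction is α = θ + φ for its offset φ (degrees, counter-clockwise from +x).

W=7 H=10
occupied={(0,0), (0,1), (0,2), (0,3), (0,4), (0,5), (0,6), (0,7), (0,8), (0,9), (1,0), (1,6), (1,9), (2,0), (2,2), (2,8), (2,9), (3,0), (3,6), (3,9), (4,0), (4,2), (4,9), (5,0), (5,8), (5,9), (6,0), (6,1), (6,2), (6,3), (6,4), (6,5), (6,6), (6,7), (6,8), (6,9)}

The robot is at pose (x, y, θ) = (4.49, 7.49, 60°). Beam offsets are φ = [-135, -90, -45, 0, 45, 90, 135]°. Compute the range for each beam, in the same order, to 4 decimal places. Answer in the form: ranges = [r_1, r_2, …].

ranges = [5.8342, 1.7436, 1.5633, 1.0200, 1.5633, 1.7205, 2.5778]

beam 1: φ=-135°, α=285°
  dir = (cos 285°, sin 285°) = (0.2588, -0.9659); from cell (4,7)
  next x-line at t=1.9705, next y-line at t=0.5073; Δt_x=3.8637, Δt_y=1.0353
    y: enter (4,6) at t=0.5073
    y: enter (4,5) at t=1.5426
    x: enter (5,5) at t=1.9705
    y: enter (5,4) at t=2.5778
    y: enter (5,3) at t=3.6131
    y: enter (5,2) at t=4.6484
    y: enter (5,1) at t=5.6837
    x: enter (6,1) at t=5.8342 ← occupied
  → r_1 = 5.8342
beam 2: φ=-90°, α=330°
  dir = (cos 330°, sin 330°) = (0.8660, -0.5000); from cell (4,7)
  next x-line at t=0.5889, next y-line at t=0.9800; Δt_x=1.1547, Δt_y=2.0000
    x: enter (5,7) at t=0.5889
    y: enter (5,6) at t=0.9800
    x: enter (6,6) at t=1.7436 ← occupied
  → r_2 = 1.7436
beam 3: φ=-45°, α=15°
  dir = (cos 15°, sin 15°) = (0.9659, 0.2588); from cell (4,7)
  next x-line at t=0.5280, next y-line at t=1.9705; Δt_x=1.0353, Δt_y=3.8637
    x: enter (5,7) at t=0.5280
    x: enter (6,7) at t=1.5633 ← occupied
  → r_3 = 1.5633
beam 4: φ=0°, α=60°
  dir = (cos 60°, sin 60°) = (0.5000, 0.8660); from cell (4,7)
  next x-line at t=1.0200, next y-line at t=0.5889; Δt_x=2.0000, Δt_y=1.1547
    y: enter (4,8) at t=0.5889
    x: enter (5,8) at t=1.0200 ← occupied
  → r_4 = 1.0200
beam 5: φ=45°, α=105°
  dir = (cos 105°, sin 105°) = (-0.2588, 0.9659); from cell (4,7)
  next x-line at t=1.8932, next y-line at t=0.5280; Δt_x=3.8637, Δt_y=1.0353
    y: enter (4,8) at t=0.5280
    y: enter (4,9) at t=1.5633 ← occupied
  → r_5 = 1.5633
beam 6: φ=90°, α=150°
  dir = (cos 150°, sin 150°) = (-0.8660, 0.5000); from cell (4,7)
  next x-line at t=0.5658, next y-line at t=1.0200; Δt_x=1.1547, Δt_y=2.0000
    x: enter (3,7) at t=0.5658
    y: enter (3,8) at t=1.0200
    x: enter (2,8) at t=1.7205 ← occupied
  → r_6 = 1.7205
beam 7: φ=135°, α=195°
  dir = (cos 195°, sin 195°) = (-0.9659, -0.2588); from cell (4,7)
  next x-line at t=0.5073, next y-line at t=1.8932; Δt_x=1.0353, Δt_y=3.8637
    x: enter (3,7) at t=0.5073
    x: enter (2,7) at t=1.5426
    y: enter (2,6) at t=1.8932
    x: enter (1,6) at t=2.5778 ← occupied
  → r_7 = 2.5778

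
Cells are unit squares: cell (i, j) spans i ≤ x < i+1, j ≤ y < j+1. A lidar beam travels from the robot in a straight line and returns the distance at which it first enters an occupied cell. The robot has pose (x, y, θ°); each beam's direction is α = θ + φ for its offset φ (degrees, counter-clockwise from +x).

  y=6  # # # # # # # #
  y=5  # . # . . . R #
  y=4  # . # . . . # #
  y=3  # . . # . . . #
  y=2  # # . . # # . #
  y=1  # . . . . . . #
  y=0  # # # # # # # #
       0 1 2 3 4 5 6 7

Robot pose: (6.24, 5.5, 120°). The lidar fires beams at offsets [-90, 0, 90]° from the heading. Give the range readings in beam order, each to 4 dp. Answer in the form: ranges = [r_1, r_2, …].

beam 1: φ=-90°, α=30°
  dir = (cos 30°, sin 30°) = (0.8660, 0.5000); from cell (6,5)
  next x-line at t=0.8776, next y-line at t=1.0000; Δt_x=1.1547, Δt_y=2.0000
    x: enter (7,5) at t=0.8776 ← occupied
  → r_1 = 0.8776
beam 2: φ=0°, α=120°
  dir = (cos 120°, sin 120°) = (-0.5000, 0.8660); from cell (6,5)
  next x-line at t=0.4800, next y-line at t=0.5774; Δt_x=2.0000, Δt_y=1.1547
    x: enter (5,5) at t=0.4800
    y: enter (5,6) at t=0.5774 ← occupied
  → r_2 = 0.5774
beam 3: φ=90°, α=210°
  dir = (cos 210°, sin 210°) = (-0.8660, -0.5000); from cell (6,5)
  next x-line at t=0.2771, next y-line at t=1.0000; Δt_x=1.1547, Δt_y=2.0000
    x: enter (5,5) at t=0.2771
    y: enter (5,4) at t=1.0000
    x: enter (4,4) at t=1.4318
    x: enter (3,4) at t=2.5865
    y: enter (3,3) at t=3.0000 ← occupied
  → r_3 = 3.0000

ranges = [0.8776, 0.5774, 3.0000]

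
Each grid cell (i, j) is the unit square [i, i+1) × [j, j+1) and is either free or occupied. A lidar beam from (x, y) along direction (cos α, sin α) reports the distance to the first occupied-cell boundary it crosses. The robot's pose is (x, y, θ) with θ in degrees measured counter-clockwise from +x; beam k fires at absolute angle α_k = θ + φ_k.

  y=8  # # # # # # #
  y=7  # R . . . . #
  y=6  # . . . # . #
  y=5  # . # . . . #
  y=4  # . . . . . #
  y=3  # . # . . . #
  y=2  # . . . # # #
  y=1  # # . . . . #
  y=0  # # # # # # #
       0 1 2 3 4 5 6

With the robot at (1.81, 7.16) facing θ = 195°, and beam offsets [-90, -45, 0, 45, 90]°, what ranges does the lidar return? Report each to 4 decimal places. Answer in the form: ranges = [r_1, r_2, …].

beam 1: φ=-90°, α=105°
  direction (-0.2588, 0.9659); cell (1,7); t to first gridline: x 3.1296, y 0.8696 (then +3.8637 / +1.0353)
    (1,8) via y @ 0.8696  # hit
  → r_1 = 0.8696
beam 2: φ=-45°, α=150°
  direction (-0.8660, 0.5000); cell (1,7); t to first gridline: x 0.9353, y 1.6800 (then +1.1547 / +2.0000)
    (0,7) via x @ 0.9353  # hit
  → r_2 = 0.9353
beam 3: φ=0°, α=195°
  direction (-0.9659, -0.2588); cell (1,7); t to first gridline: x 0.8386, y 0.6182 (then +1.0353 / +3.8637)
    (1,6) via y @ 0.6182
    (0,6) via x @ 0.8386  # hit
  → r_3 = 0.8386
beam 4: φ=45°, α=240°
  direction (-0.5000, -0.8660); cell (1,7); t to first gridline: x 1.6200, y 0.1848 (then +2.0000 / +1.1547)
    (1,6) via y @ 0.1848
    (1,5) via y @ 1.3395
    (0,5) via x @ 1.6200  # hit
  → r_4 = 1.6200
beam 5: φ=90°, α=285°
  direction (0.2588, -0.9659); cell (1,7); t to first gridline: x 0.7341, y 0.1656 (then +3.8637 / +1.0353)
    (1,6) via y @ 0.1656
    (2,6) via x @ 0.7341
    (2,5) via y @ 1.2009  # hit
  → r_5 = 1.2009

ranges = [0.8696, 0.9353, 0.8386, 1.6200, 1.2009]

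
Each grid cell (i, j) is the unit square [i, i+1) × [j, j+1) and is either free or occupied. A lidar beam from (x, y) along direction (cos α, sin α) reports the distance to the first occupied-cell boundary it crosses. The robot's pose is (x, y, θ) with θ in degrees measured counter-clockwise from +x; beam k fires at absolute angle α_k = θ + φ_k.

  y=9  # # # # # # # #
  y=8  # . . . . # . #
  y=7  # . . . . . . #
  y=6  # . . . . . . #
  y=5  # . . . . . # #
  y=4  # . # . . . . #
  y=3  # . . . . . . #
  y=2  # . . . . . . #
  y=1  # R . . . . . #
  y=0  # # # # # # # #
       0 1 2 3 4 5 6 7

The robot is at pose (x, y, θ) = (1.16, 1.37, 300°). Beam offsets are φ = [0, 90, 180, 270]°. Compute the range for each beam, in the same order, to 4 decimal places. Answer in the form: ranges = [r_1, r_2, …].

beam 1: φ=0°, α=300°
  cosα=0.5000 sinα=-0.8660 | (1,1) | tMaxX 1.6800 tMaxY 0.4272 | tΔX 2.0000 tΔY 1.1547
    t=0.4272 [y] (1,0) — stop
  → r_1 = 0.4272
beam 2: φ=90°, α=30°
  cosα=0.8660 sinα=0.5000 | (1,1) | tMaxX 0.9699 tMaxY 1.2600 | tΔX 1.1547 tΔY 2.0000
    t=0.9699 [x] (2,1)
    t=1.2600 [y] (2,2)
    t=2.1246 [x] (3,2)
    t=3.2600 [y] (3,3)
    t=3.2793 [x] (4,3)
    t=4.4341 [x] (5,3)
    t=5.2600 [y] (5,4)
    t=5.5888 [x] (6,4)
    t=6.7435 [x] (7,4) — stop
  → r_2 = 6.7435
beam 3: φ=180°, α=120°
  cosα=-0.5000 sinα=0.8660 | (1,1) | tMaxX 0.3200 tMaxY 0.7275 | tΔX 2.0000 tΔY 1.1547
    t=0.3200 [x] (0,1) — stop
  → r_3 = 0.3200
beam 4: φ=270°, α=210°
  cosα=-0.8660 sinα=-0.5000 | (1,1) | tMaxX 0.1848 tMaxY 0.7400 | tΔX 1.1547 tΔY 2.0000
    t=0.1848 [x] (0,1) — stop
  → r_4 = 0.1848

ranges = [0.4272, 6.7435, 0.3200, 0.1848]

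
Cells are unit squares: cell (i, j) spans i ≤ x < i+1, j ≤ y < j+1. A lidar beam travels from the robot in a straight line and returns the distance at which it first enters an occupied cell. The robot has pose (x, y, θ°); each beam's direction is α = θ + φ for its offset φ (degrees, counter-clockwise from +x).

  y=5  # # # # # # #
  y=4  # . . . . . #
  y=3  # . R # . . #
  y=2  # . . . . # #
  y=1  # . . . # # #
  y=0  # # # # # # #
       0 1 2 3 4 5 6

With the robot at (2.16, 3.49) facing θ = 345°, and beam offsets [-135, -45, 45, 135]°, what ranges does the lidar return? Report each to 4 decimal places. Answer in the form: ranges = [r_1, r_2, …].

beam 1: φ=-135°, α=210°
  direction (-0.8660, -0.5000); cell (2,3); t to first gridline: x 0.1848, y 0.9800 (then +1.1547 / +2.0000)
    (1,3) via x @ 0.1848
    (1,2) via y @ 0.9800
    (0,2) via x @ 1.3395  # hit
  → r_1 = 1.3395
beam 2: φ=-45°, α=300°
  direction (0.5000, -0.8660); cell (2,3); t to first gridline: x 1.6800, y 0.5658 (then +2.0000 / +1.1547)
    (2,2) via y @ 0.5658
    (3,2) via x @ 1.6800
    (3,1) via y @ 1.7205
    (3,0) via y @ 2.8752  # hit
  → r_2 = 2.8752
beam 3: φ=45°, α=30°
  direction (0.8660, 0.5000); cell (2,3); t to first gridline: x 0.9699, y 1.0200 (then +1.1547 / +2.0000)
    (3,3) via x @ 0.9699  # hit
  → r_3 = 0.9699
beam 4: φ=135°, α=120°
  direction (-0.5000, 0.8660); cell (2,3); t to first gridline: x 0.3200, y 0.5889 (then +2.0000 / +1.1547)
    (1,3) via x @ 0.3200
    (1,4) via y @ 0.5889
    (1,5) via y @ 1.7436  # hit
  → r_4 = 1.7436

ranges = [1.3395, 2.8752, 0.9699, 1.7436]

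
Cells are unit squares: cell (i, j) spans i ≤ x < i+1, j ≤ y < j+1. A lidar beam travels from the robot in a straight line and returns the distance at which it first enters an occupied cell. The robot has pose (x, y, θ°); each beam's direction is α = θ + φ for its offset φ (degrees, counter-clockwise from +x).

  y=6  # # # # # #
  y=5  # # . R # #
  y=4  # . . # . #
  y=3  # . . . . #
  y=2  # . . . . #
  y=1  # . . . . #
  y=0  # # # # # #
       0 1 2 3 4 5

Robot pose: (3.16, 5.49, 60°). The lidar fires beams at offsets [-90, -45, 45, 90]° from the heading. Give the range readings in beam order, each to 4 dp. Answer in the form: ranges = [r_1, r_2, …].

beam 1: φ=-90°, α=330°
  d=(0.8660,-0.5000)  start (3,5)  tX=0.9699 tY=0.9800  stride 1/|dx|=1.1547 1/|dy|=2.0000
    cross x-line → (4,5), t=0.9699 (wall)
  → r_1 = 0.9699
beam 2: φ=-45°, α=15°
  d=(0.9659,0.2588)  start (3,5)  tX=0.8696 tY=1.9705  stride 1/|dx|=1.0353 1/|dy|=3.8637
    cross x-line → (4,5), t=0.8696 (wall)
  → r_2 = 0.8696
beam 3: φ=45°, α=105°
  d=(-0.2588,0.9659)  start (3,5)  tX=0.6182 tY=0.5280  stride 1/|dx|=3.8637 1/|dy|=1.0353
    cross y-line → (3,6), t=0.5280 (wall)
  → r_3 = 0.5280
beam 4: φ=90°, α=150°
  d=(-0.8660,0.5000)  start (3,5)  tX=0.1848 tY=1.0200  stride 1/|dx|=1.1547 1/|dy|=2.0000
    cross x-line → (2,5), t=0.1848
    cross y-line → (2,6), t=1.0200 (wall)
  → r_4 = 1.0200

ranges = [0.9699, 0.8696, 0.5280, 1.0200]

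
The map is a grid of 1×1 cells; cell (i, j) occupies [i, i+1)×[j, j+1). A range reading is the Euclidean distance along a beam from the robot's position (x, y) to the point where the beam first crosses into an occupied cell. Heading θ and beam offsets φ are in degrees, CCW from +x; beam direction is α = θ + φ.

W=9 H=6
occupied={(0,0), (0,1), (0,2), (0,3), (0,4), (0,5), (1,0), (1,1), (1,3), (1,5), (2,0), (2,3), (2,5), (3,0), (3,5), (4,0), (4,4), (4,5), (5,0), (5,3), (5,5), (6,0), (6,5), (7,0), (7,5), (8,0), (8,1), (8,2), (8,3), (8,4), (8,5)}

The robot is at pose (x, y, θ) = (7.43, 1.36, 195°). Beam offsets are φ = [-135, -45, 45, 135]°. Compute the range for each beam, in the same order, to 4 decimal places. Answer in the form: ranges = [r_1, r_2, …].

ranges = [1.1400, 5.1153, 0.4157, 0.6582]

beam 1: φ=-135°, α=60°
  direction (0.5000, 0.8660); cell (7,1); t to first gridline: x 1.1400, y 0.7390 (then +2.0000 / +1.1547)
    (7,2) via y @ 0.7390
    (8,2) via x @ 1.1400  # hit
  → r_1 = 1.1400
beam 2: φ=-45°, α=150°
  direction (-0.8660, 0.5000); cell (7,1); t to first gridline: x 0.4965, y 1.2800 (then +1.1547 / +2.0000)
    (6,1) via x @ 0.4965
    (6,2) via y @ 1.2800
    (5,2) via x @ 1.6512
    (4,2) via x @ 2.8059
    (4,3) via y @ 3.2800
    (3,3) via x @ 3.9606
    (2,3) via x @ 5.1153  # hit
  → r_2 = 5.1153
beam 3: φ=45°, α=240°
  direction (-0.5000, -0.8660); cell (7,1); t to first gridline: x 0.8600, y 0.4157 (then +2.0000 / +1.1547)
    (7,0) via y @ 0.4157  # hit
  → r_3 = 0.4157
beam 4: φ=135°, α=330°
  direction (0.8660, -0.5000); cell (7,1); t to first gridline: x 0.6582, y 0.7200 (then +1.1547 / +2.0000)
    (8,1) via x @ 0.6582  # hit
  → r_4 = 0.6582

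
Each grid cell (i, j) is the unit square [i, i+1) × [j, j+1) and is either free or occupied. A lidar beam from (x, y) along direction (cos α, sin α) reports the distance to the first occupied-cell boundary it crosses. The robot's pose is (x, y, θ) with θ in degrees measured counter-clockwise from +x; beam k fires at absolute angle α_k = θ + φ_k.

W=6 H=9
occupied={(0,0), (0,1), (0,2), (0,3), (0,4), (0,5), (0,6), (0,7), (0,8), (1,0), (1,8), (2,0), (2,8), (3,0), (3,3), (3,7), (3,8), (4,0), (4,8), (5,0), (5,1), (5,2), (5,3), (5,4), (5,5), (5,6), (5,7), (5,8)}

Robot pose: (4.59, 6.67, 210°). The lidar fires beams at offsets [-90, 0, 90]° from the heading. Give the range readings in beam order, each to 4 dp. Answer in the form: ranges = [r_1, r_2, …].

ranges = [1.1800, 4.1454, 0.8200]

beam 1: φ=-90°, α=120°
  d=(-0.5000,0.8660)  start (4,6)  tX=1.1800 tY=0.3811  stride 1/|dx|=2.0000 1/|dy|=1.1547
    cross y-line → (4,7), t=0.3811
    cross x-line → (3,7), t=1.1800 (wall)
  → r_1 = 1.1800
beam 2: φ=0°, α=210°
  d=(-0.8660,-0.5000)  start (4,6)  tX=0.6813 tY=1.3400  stride 1/|dx|=1.1547 1/|dy|=2.0000
    cross x-line → (3,6), t=0.6813
    cross y-line → (3,5), t=1.3400
    cross x-line → (2,5), t=1.8360
    cross x-line → (1,5), t=2.9907
    cross y-line → (1,4), t=3.3400
    cross x-line → (0,4), t=4.1454 (wall)
  → r_2 = 4.1454
beam 3: φ=90°, α=300°
  d=(0.5000,-0.8660)  start (4,6)  tX=0.8200 tY=0.7736  stride 1/|dx|=2.0000 1/|dy|=1.1547
    cross y-line → (4,5), t=0.7736
    cross x-line → (5,5), t=0.8200 (wall)
  → r_3 = 0.8200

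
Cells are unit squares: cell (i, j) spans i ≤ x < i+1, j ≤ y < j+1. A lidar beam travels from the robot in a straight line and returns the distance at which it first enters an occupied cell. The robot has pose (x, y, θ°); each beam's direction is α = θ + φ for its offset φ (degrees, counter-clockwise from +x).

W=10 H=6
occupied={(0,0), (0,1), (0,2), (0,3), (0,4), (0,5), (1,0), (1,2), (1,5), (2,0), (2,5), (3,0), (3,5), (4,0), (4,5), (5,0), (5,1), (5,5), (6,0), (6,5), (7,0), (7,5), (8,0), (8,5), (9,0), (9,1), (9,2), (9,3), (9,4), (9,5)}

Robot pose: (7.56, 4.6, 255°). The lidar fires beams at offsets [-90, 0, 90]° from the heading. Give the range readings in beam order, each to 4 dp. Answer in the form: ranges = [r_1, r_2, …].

beam 1: φ=-90°, α=165°
  direction (-0.9659, 0.2588); cell (7,4); t to first gridline: x 0.5798, y 1.5455 (then +1.0353 / +3.8637)
    (6,4) via x @ 0.5798
    (6,5) via y @ 1.5455  # hit
  → r_1 = 1.5455
beam 2: φ=0°, α=255°
  direction (-0.2588, -0.9659); cell (7,4); t to first gridline: x 2.1637, y 0.6212 (then +3.8637 / +1.0353)
    (7,3) via y @ 0.6212
    (7,2) via y @ 1.6564
    (6,2) via x @ 2.1637
    (6,1) via y @ 2.6917
    (6,0) via y @ 3.7270  # hit
  → r_2 = 3.7270
beam 3: φ=90°, α=345°
  direction (0.9659, -0.2588); cell (7,4); t to first gridline: x 0.4555, y 2.3182 (then +1.0353 / +3.8637)
    (8,4) via x @ 0.4555
    (9,4) via x @ 1.4908  # hit
  → r_3 = 1.4908

ranges = [1.5455, 3.7270, 1.4908]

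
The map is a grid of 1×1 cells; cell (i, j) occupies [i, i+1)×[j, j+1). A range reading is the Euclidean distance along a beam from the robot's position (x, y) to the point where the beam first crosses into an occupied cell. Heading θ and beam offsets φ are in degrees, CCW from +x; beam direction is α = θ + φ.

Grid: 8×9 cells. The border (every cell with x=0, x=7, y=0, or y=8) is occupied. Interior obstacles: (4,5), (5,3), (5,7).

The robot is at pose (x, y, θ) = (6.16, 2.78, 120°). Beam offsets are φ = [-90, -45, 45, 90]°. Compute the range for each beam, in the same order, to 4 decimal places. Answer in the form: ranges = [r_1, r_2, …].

ranges = [0.9699, 3.2455, 0.8500, 3.5600]

beam 1: φ=-90°, α=30°
  dir = (cos 30°, sin 30°) = (0.8660, 0.5000); from cell (6,2)
  next x-line at t=0.9699, next y-line at t=0.4400; Δt_x=1.1547, Δt_y=2.0000
    y: enter (6,3) at t=0.4400
    x: enter (7,3) at t=0.9699 ← occupied
  → r_1 = 0.9699
beam 2: φ=-45°, α=75°
  dir = (cos 75°, sin 75°) = (0.2588, 0.9659); from cell (6,2)
  next x-line at t=3.2455, next y-line at t=0.2278; Δt_x=3.8637, Δt_y=1.0353
    y: enter (6,3) at t=0.2278
    y: enter (6,4) at t=1.2630
    y: enter (6,5) at t=2.2983
    x: enter (7,5) at t=3.2455 ← occupied
  → r_2 = 3.2455
beam 3: φ=45°, α=165°
  dir = (cos 165°, sin 165°) = (-0.9659, 0.2588); from cell (6,2)
  next x-line at t=0.1656, next y-line at t=0.8500; Δt_x=1.0353, Δt_y=3.8637
    x: enter (5,2) at t=0.1656
    y: enter (5,3) at t=0.8500 ← occupied
  → r_3 = 0.8500
beam 4: φ=90°, α=210°
  dir = (cos 210°, sin 210°) = (-0.8660, -0.5000); from cell (6,2)
  next x-line at t=0.1848, next y-line at t=1.5600; Δt_x=1.1547, Δt_y=2.0000
    x: enter (5,2) at t=0.1848
    x: enter (4,2) at t=1.3395
    y: enter (4,1) at t=1.5600
    x: enter (3,1) at t=2.4942
    y: enter (3,0) at t=3.5600 ← occupied
  → r_4 = 3.5600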